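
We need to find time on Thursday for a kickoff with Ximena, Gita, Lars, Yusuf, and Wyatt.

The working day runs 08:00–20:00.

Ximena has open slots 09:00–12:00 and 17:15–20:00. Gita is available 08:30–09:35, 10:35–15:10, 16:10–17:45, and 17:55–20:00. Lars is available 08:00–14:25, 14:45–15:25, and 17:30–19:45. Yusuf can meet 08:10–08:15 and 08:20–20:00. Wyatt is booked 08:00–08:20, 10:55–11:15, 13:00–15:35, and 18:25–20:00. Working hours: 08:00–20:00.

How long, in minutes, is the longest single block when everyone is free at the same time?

Wyatt free within 08:00–20:00: 08:20–10:55, 11:15–13:00, 15:35–18:25.
Ximena ∩ Gita: 09:00–09:35, 10:35–12:00, 17:15–17:45, 17:55–20:00.
Ximena ∩ Gita ∩ Lars: 09:00–09:35, 10:35–12:00, 17:30–17:45, 17:55–19:45.
Ximena ∩ Gita ∩ Lars ∩ Yusuf: 09:00–09:35, 10:35–12:00, 17:30–17:45, 17:55–19:45.
Ximena ∩ Gita ∩ Lars ∩ Yusuf ∩ Wyatt: 09:00–09:35, 10:35–10:55, 11:15–12:00, 17:30–17:45, 17:55–18:25.
Common window lengths: 35, 20, 45, 15, 30 min; longest is 45.

45 minutes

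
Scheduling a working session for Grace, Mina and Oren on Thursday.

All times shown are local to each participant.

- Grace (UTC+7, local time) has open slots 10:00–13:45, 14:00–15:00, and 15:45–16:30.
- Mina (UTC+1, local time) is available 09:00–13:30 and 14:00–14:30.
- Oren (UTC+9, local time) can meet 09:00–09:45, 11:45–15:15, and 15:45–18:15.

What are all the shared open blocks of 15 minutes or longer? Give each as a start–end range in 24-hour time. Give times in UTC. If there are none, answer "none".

08:45–09:15

Grace → UTC: 03:00–06:45, 07:00–08:00, 08:45–09:30.
Mina → UTC: 08:00–12:30, 13:00–13:30.
Oren → UTC: 00:00–00:45, 02:45–06:15, 06:45–09:15.
Grace ∩ Mina: 08:45–09:30.
Grace ∩ Mina ∩ Oren: 08:45–09:15.
Windows ≥ 15 min: 08:45–09:15.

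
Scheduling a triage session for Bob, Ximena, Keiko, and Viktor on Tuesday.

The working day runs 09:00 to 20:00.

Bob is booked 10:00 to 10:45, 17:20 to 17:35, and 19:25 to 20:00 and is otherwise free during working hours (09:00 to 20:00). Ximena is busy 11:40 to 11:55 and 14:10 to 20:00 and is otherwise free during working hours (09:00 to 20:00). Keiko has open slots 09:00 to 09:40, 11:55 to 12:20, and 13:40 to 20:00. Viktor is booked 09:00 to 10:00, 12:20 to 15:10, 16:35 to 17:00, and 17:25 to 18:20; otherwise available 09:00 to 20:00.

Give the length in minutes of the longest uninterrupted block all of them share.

25 minutes

Bob free within 09:00–20:00: 09:00–10:00, 10:45–17:20, 17:35–19:25.
Ximena free within 09:00–20:00: 09:00–11:40, 11:55–14:10.
Viktor free within 09:00–20:00: 10:00–12:20, 15:10–16:35, 17:00–17:25, 18:20–20:00.
Bob ∩ Ximena: 09:00–10:00, 10:45–11:40, 11:55–14:10.
Bob ∩ Ximena ∩ Keiko: 09:00–09:40, 11:55–12:20, 13:40–14:10.
Bob ∩ Ximena ∩ Keiko ∩ Viktor: 11:55–12:20.
Single common window of 25 minutes.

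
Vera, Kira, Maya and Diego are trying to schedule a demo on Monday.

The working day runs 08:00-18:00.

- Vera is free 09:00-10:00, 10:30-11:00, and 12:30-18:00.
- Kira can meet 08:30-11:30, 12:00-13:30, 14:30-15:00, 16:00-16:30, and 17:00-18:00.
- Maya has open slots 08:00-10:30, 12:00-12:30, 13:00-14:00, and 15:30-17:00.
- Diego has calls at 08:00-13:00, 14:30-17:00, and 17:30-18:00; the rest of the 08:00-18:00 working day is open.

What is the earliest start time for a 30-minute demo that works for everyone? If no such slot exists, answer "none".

Diego free within 08:00–18:00: 13:00–14:30, 17:00–17:30.
Vera ∩ Kira: 09:00–10:00, 10:30–11:00, 12:30–13:30, 14:30–15:00, 16:00–16:30, 17:00–18:00.
Vera ∩ Kira ∩ Maya: 09:00–10:00, 13:00–13:30, 16:00–16:30.
Vera ∩ Kira ∩ Maya ∩ Diego: 13:00–13:30.
Windows ≥ 30 min: 13:00–13:30.
Earliest such window starts at 13:00.

13:00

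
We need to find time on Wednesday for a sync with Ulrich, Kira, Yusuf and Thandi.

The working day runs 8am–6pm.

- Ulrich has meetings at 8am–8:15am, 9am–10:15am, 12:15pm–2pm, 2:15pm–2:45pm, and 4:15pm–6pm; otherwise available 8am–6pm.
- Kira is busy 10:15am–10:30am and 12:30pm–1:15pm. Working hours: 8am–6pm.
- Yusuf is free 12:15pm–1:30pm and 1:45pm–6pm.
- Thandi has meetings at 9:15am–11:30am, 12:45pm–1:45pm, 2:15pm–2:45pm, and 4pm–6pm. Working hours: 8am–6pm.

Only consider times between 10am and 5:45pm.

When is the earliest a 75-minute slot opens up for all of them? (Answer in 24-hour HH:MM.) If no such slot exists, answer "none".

14:45

Ulrich free within 08:00–18:00: 08:15–09:00, 10:15–12:15, 14:00–14:15, 14:45–16:15.
Kira free within 08:00–18:00: 08:00–10:15, 10:30–12:30, 13:15–18:00.
Thandi free within 08:00–18:00: 08:00–09:15, 11:30–12:45, 13:45–14:15, 14:45–16:00.
Ulrich ∩ Kira: 08:15–09:00, 10:30–12:15, 14:00–14:15, 14:45–16:15.
Ulrich ∩ Kira ∩ Yusuf: 14:00–14:15, 14:45–16:15.
Ulrich ∩ Kira ∩ Yusuf ∩ Thandi: 14:00–14:15, 14:45–16:00.
Restricted to 10:00–17:45: 14:00–14:15, 14:45–16:00.
Windows ≥ 75 min: 14:45–16:00.
Earliest such window starts at 14:45.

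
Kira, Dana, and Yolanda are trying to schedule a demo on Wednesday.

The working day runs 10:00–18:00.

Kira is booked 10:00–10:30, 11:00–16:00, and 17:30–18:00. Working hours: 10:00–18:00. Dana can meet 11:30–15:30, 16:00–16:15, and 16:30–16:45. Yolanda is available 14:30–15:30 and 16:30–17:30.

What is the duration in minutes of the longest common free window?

15 minutes

Kira free within 10:00–18:00: 10:30–11:00, 16:00–17:30.
Kira ∩ Dana: 16:00–16:15, 16:30–16:45.
Kira ∩ Dana ∩ Yolanda: 16:30–16:45.
Single common window of 15 minutes.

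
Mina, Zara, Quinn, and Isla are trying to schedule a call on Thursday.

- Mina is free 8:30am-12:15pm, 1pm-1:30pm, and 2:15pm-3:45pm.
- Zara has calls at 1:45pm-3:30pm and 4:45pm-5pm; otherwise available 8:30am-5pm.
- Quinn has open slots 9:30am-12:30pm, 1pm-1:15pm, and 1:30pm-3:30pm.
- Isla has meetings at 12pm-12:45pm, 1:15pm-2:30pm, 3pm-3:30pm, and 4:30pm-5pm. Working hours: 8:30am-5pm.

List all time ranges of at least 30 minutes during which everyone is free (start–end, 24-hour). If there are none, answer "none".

Zara free within 08:30–17:00: 08:30–13:45, 15:30–16:45.
Isla free within 08:30–17:00: 08:30–12:00, 12:45–13:15, 14:30–15:00, 15:30–16:30.
Mina ∩ Zara: 08:30–12:15, 13:00–13:30, 15:30–15:45.
Mina ∩ Zara ∩ Quinn: 09:30–12:15, 13:00–13:15.
Mina ∩ Zara ∩ Quinn ∩ Isla: 09:30–12:00, 13:00–13:15.
Windows ≥ 30 min: 09:30–12:00.

09:30–12:00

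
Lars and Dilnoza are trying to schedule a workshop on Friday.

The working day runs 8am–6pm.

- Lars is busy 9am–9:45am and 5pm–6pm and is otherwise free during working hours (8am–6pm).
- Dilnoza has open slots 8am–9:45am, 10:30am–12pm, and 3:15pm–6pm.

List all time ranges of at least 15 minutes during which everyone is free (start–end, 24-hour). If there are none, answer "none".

08:00–09:00, 10:30–12:00, 15:15–17:00

Lars free within 08:00–18:00: 08:00–09:00, 09:45–17:00.
Lars ∩ Dilnoza: 08:00–09:00, 10:30–12:00, 15:15–17:00.
Windows ≥ 15 min: 08:00–09:00, 10:30–12:00, 15:15–17:00.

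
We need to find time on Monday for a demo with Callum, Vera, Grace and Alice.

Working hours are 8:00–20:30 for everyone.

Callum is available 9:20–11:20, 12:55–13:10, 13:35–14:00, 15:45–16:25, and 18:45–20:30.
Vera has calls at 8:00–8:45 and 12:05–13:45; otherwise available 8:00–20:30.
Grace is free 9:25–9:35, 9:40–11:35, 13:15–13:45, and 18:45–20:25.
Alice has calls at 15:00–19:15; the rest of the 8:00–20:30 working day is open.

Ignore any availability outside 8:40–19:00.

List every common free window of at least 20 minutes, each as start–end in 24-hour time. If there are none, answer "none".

Vera free within 08:00–20:30: 08:45–12:05, 13:45–20:30.
Alice free within 08:00–20:30: 08:00–15:00, 19:15–20:30.
Callum ∩ Vera: 09:20–11:20, 13:45–14:00, 15:45–16:25, 18:45–20:30.
Callum ∩ Vera ∩ Grace: 09:25–09:35, 09:40–11:20, 18:45–20:25.
Callum ∩ Vera ∩ Grace ∩ Alice: 09:25–09:35, 09:40–11:20, 19:15–20:25.
Restricted to 08:40–19:00: 09:25–09:35, 09:40–11:20.
Windows ≥ 20 min: 09:40–11:20.

09:40–11:20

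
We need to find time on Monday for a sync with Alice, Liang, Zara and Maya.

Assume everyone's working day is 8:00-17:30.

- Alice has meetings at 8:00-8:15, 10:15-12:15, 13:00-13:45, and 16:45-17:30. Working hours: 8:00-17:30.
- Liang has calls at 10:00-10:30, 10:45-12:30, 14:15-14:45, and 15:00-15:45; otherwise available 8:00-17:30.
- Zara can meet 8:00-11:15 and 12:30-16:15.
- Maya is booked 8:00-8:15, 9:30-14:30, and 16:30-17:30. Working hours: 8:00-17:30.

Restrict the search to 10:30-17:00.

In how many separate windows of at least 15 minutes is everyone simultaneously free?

2

Alice free within 08:00–17:30: 08:15–10:15, 12:15–13:00, 13:45–16:45.
Liang free within 08:00–17:30: 08:00–10:00, 10:30–10:45, 12:30–14:15, 14:45–15:00, 15:45–17:30.
Maya free within 08:00–17:30: 08:15–09:30, 14:30–16:30.
Alice ∩ Liang: 08:15–10:00, 12:30–13:00, 13:45–14:15, 14:45–15:00, 15:45–16:45.
Alice ∩ Liang ∩ Zara: 08:15–10:00, 12:30–13:00, 13:45–14:15, 14:45–15:00, 15:45–16:15.
Alice ∩ Liang ∩ Zara ∩ Maya: 08:15–09:30, 14:45–15:00, 15:45–16:15.
Restricted to 10:30–17:00: 14:45–15:00, 15:45–16:15.
Windows ≥ 15 min: 14:45–15:00, 15:45–16:15.
That's 2 windows.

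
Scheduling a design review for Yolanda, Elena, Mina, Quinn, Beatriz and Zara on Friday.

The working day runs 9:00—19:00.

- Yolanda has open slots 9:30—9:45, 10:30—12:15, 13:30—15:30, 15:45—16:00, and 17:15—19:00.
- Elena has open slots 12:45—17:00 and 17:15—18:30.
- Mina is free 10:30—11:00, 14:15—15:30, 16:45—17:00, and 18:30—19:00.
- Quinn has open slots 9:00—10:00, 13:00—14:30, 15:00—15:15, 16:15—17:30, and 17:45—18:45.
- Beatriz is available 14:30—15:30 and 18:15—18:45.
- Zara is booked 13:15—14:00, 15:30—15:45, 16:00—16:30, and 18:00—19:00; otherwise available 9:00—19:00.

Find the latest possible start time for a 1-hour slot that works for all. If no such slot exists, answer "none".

Zara free within 09:00–19:00: 09:00–13:15, 14:00–15:30, 15:45–16:00, 16:30–18:00.
Yolanda ∩ Elena: 13:30–15:30, 15:45–16:00, 17:15–18:30.
Yolanda ∩ Elena ∩ Mina: 14:15–15:30.
Yolanda ∩ Elena ∩ Mina ∩ Quinn: 14:15–14:30, 15:00–15:15.
Yolanda ∩ Elena ∩ Mina ∩ Quinn ∩ Beatriz: 15:00–15:15.
Yolanda ∩ Elena ∩ Mina ∩ Quinn ∩ Beatriz ∩ Zara: 15:00–15:15.
Windows ≥ 60 min: (none).

none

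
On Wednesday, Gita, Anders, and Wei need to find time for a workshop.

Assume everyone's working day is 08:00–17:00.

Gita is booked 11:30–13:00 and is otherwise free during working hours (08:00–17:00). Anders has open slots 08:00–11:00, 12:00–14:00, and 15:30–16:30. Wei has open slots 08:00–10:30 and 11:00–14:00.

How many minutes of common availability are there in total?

Gita free within 08:00–17:00: 08:00–11:30, 13:00–17:00.
Gita ∩ Anders: 08:00–11:00, 13:00–14:00, 15:30–16:30.
Gita ∩ Anders ∩ Wei: 08:00–10:30, 13:00–14:00.
Total common minutes: 150 + 60 = 210.

210 minutes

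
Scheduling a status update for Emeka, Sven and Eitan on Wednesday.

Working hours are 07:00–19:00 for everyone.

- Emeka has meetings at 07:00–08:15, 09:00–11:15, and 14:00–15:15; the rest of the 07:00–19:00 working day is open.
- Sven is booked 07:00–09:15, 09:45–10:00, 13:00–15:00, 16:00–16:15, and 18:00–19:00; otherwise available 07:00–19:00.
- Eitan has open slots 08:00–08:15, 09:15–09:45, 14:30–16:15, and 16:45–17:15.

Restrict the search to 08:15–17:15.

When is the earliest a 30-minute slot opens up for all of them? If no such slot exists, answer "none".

Emeka free within 07:00–19:00: 08:15–09:00, 11:15–14:00, 15:15–19:00.
Sven free within 07:00–19:00: 09:15–09:45, 10:00–13:00, 15:00–16:00, 16:15–18:00.
Emeka ∩ Sven: 11:15–13:00, 15:15–16:00, 16:15–18:00.
Emeka ∩ Sven ∩ Eitan: 15:15–16:00, 16:45–17:15.
Restricted to 08:15–17:15: 15:15–16:00, 16:45–17:15.
Windows ≥ 30 min: 15:15–16:00, 16:45–17:15.
Earliest such window starts at 15:15.

15:15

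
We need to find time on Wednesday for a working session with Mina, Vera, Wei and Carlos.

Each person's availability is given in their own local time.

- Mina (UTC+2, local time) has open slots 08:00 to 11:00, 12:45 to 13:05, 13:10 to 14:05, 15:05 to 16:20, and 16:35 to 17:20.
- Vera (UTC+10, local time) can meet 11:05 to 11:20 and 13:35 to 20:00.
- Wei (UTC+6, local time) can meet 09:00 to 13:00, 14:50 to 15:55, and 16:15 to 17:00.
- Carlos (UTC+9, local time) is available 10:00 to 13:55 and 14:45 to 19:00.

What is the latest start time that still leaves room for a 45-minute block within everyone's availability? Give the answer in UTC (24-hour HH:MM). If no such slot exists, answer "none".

Mina → UTC: 06:00–09:00, 10:45–11:05, 11:10–12:05, 13:05–14:20, 14:35–15:20.
Vera → UTC: 01:05–01:20, 03:35–10:00.
Wei → UTC: 03:00–07:00, 08:50–09:55, 10:15–11:00.
Carlos → UTC: 01:00–04:55, 05:45–10:00.
Mina ∩ Vera: 06:00–09:00.
Mina ∩ Vera ∩ Wei: 06:00–07:00, 08:50–09:00.
Mina ∩ Vera ∩ Wei ∩ Carlos: 06:00–07:00, 08:50–09:00.
Windows ≥ 45 min: 06:00–07:00.
Latest start in the last window 06:00–07:00 is 07:00 − 45 min = 06:15.

06:15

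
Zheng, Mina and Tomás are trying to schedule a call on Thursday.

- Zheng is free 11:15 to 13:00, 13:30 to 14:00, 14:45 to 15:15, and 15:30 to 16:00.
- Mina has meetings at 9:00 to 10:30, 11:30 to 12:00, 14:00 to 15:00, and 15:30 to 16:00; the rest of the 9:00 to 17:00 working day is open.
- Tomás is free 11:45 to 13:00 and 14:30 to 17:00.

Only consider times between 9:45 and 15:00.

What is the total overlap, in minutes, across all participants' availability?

Mina free within 09:00–17:00: 10:30–11:30, 12:00–14:00, 15:00–15:30, 16:00–17:00.
Zheng ∩ Mina: 11:15–11:30, 12:00–13:00, 13:30–14:00, 15:00–15:15.
Zheng ∩ Mina ∩ Tomás: 12:00–13:00, 15:00–15:15.
Restricted to 09:45–15:00: 12:00–13:00.
Total common minutes: 60.

60 minutes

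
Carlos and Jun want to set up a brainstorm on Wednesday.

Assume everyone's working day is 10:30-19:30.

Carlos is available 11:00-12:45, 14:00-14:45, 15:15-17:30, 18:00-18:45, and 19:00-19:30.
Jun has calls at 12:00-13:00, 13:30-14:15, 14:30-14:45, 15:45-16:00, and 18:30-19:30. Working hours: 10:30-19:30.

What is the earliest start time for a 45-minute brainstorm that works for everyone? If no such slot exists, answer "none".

11:00

Jun free within 10:30–19:30: 10:30–12:00, 13:00–13:30, 14:15–14:30, 14:45–15:45, 16:00–18:30.
Carlos ∩ Jun: 11:00–12:00, 14:15–14:30, 15:15–15:45, 16:00–17:30, 18:00–18:30.
Windows ≥ 45 min: 11:00–12:00, 16:00–17:30.
Earliest such window starts at 11:00.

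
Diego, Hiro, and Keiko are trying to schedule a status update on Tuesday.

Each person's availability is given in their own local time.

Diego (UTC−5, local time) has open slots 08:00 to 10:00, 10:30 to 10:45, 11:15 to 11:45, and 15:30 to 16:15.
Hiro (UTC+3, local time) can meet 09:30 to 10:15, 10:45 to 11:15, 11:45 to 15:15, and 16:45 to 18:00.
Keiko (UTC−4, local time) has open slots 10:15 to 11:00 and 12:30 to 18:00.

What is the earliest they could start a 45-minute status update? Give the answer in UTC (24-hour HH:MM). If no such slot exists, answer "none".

Diego → UTC: 13:00–15:00, 15:30–15:45, 16:15–16:45, 20:30–21:15.
Hiro → UTC: 06:30–07:15, 07:45–08:15, 08:45–12:15, 13:45–15:00.
Keiko → UTC: 14:15–15:00, 16:30–22:00.
Diego ∩ Hiro: 13:45–15:00.
Diego ∩ Hiro ∩ Keiko: 14:15–15:00.
Windows ≥ 45 min: 14:15–15:00.
Earliest such window starts at 14:15.

14:15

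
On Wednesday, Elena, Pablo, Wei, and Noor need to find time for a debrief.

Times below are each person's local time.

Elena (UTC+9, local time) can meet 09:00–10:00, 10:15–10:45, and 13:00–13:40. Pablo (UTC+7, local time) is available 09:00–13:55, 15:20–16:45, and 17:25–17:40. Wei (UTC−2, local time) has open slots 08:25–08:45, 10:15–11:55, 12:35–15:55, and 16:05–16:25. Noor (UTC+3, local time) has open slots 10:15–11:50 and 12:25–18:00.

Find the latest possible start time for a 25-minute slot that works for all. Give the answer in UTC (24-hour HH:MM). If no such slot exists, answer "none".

Elena → UTC: 00:00–01:00, 01:15–01:45, 04:00–04:40.
Pablo → UTC: 02:00–06:55, 08:20–09:45, 10:25–10:40.
Wei → UTC: 10:25–10:45, 12:15–13:55, 14:35–17:55, 18:05–18:25.
Noor → UTC: 07:15–08:50, 09:25–15:00.
Elena ∩ Pablo: 04:00–04:40.
Elena ∩ Pablo ∩ Wei: (none).
Elena ∩ Pablo ∩ Wei ∩ Noor: (none).
Windows ≥ 25 min: (none).

none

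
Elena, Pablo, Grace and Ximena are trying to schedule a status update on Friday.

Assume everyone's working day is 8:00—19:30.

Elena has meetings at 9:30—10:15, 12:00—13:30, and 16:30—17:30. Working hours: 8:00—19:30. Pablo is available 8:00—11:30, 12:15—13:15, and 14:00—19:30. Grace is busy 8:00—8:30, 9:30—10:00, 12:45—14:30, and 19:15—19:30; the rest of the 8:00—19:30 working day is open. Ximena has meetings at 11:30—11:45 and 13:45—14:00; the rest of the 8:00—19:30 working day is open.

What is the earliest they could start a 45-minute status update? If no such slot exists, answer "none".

Elena free within 08:00–19:30: 08:00–09:30, 10:15–12:00, 13:30–16:30, 17:30–19:30.
Grace free within 08:00–19:30: 08:30–09:30, 10:00–12:45, 14:30–19:15.
Ximena free within 08:00–19:30: 08:00–11:30, 11:45–13:45, 14:00–19:30.
Elena ∩ Pablo: 08:00–09:30, 10:15–11:30, 14:00–16:30, 17:30–19:30.
Elena ∩ Pablo ∩ Grace: 08:30–09:30, 10:15–11:30, 14:30–16:30, 17:30–19:15.
Elena ∩ Pablo ∩ Grace ∩ Ximena: 08:30–09:30, 10:15–11:30, 14:30–16:30, 17:30–19:15.
Windows ≥ 45 min: 08:30–09:30, 10:15–11:30, 14:30–16:30, 17:30–19:15.
Earliest such window starts at 08:30.

08:30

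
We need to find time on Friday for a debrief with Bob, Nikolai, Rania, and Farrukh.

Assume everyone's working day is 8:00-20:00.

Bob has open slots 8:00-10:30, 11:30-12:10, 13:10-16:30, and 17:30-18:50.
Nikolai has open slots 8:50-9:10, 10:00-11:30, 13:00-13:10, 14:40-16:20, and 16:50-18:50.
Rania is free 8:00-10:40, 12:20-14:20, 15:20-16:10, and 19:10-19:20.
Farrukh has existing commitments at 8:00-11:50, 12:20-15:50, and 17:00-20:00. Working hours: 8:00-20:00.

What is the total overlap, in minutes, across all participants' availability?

20 minutes

Farrukh free within 08:00–20:00: 11:50–12:20, 15:50–17:00.
Bob ∩ Nikolai: 08:50–09:10, 10:00–10:30, 14:40–16:20, 17:30–18:50.
Bob ∩ Nikolai ∩ Rania: 08:50–09:10, 10:00–10:30, 15:20–16:10.
Bob ∩ Nikolai ∩ Rania ∩ Farrukh: 15:50–16:10.
Total common minutes: 20.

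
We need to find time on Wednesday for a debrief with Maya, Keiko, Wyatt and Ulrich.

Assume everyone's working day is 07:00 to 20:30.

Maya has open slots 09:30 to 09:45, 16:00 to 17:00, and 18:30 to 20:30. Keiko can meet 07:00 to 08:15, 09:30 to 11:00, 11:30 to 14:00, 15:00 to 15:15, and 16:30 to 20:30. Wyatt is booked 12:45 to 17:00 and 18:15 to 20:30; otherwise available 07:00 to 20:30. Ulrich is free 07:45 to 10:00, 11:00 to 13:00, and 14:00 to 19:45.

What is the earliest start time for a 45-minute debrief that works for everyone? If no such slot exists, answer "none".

none

Wyatt free within 07:00–20:30: 07:00–12:45, 17:00–18:15.
Maya ∩ Keiko: 09:30–09:45, 16:30–17:00, 18:30–20:30.
Maya ∩ Keiko ∩ Wyatt: 09:30–09:45.
Maya ∩ Keiko ∩ Wyatt ∩ Ulrich: 09:30–09:45.
Windows ≥ 45 min: (none).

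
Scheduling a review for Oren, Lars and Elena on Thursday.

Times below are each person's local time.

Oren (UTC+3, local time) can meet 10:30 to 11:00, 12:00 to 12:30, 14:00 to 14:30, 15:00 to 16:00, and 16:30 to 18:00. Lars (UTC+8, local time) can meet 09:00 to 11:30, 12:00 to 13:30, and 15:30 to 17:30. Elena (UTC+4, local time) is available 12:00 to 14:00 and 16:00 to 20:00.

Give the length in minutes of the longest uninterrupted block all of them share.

30 minutes

Oren → UTC: 07:30–08:00, 09:00–09:30, 11:00–11:30, 12:00–13:00, 13:30–15:00.
Lars → UTC: 01:00–03:30, 04:00–05:30, 07:30–09:30.
Elena → UTC: 08:00–10:00, 12:00–16:00.
Oren ∩ Lars: 07:30–08:00, 09:00–09:30.
Oren ∩ Lars ∩ Elena: 09:00–09:30.
Single common window of 30 minutes.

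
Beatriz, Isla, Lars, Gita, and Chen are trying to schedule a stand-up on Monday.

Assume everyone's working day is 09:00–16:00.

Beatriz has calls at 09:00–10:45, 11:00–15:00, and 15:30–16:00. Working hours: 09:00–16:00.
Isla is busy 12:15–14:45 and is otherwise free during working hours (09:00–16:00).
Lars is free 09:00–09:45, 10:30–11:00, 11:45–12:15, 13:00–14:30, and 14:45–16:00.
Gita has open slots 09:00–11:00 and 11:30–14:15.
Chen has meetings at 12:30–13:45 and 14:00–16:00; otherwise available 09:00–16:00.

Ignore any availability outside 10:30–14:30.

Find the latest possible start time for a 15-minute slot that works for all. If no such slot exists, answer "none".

10:45

Beatriz free within 09:00–16:00: 10:45–11:00, 15:00–15:30.
Isla free within 09:00–16:00: 09:00–12:15, 14:45–16:00.
Chen free within 09:00–16:00: 09:00–12:30, 13:45–14:00.
Beatriz ∩ Isla: 10:45–11:00, 15:00–15:30.
Beatriz ∩ Isla ∩ Lars: 10:45–11:00, 15:00–15:30.
Beatriz ∩ Isla ∩ Lars ∩ Gita: 10:45–11:00.
Beatriz ∩ Isla ∩ Lars ∩ Gita ∩ Chen: 10:45–11:00.
Restricted to 10:30–14:30: 10:45–11:00.
Windows ≥ 15 min: 10:45–11:00.
Latest start in the last window 10:45–11:00 is 11:00 − 15 min = 10:45.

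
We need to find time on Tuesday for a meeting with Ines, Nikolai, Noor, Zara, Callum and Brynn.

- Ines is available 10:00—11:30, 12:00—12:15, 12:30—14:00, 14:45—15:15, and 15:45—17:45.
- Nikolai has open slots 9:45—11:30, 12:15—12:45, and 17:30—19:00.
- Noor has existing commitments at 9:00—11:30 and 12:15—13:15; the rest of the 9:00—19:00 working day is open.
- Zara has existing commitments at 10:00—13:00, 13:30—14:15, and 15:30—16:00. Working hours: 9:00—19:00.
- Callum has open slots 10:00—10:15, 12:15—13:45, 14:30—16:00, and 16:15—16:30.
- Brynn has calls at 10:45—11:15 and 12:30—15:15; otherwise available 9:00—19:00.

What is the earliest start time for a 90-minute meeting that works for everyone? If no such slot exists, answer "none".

none

Noor free within 09:00–19:00: 11:30–12:15, 13:15–19:00.
Zara free within 09:00–19:00: 09:00–10:00, 13:00–13:30, 14:15–15:30, 16:00–19:00.
Brynn free within 09:00–19:00: 09:00–10:45, 11:15–12:30, 15:15–19:00.
Ines ∩ Nikolai: 10:00–11:30, 12:30–12:45, 17:30–17:45.
Ines ∩ Nikolai ∩ Noor: 17:30–17:45.
Ines ∩ Nikolai ∩ Noor ∩ Zara: 17:30–17:45.
Ines ∩ Nikolai ∩ Noor ∩ Zara ∩ Callum: (none).
Ines ∩ Nikolai ∩ Noor ∩ Zara ∩ Callum ∩ Brynn: (none).
Windows ≥ 90 min: (none).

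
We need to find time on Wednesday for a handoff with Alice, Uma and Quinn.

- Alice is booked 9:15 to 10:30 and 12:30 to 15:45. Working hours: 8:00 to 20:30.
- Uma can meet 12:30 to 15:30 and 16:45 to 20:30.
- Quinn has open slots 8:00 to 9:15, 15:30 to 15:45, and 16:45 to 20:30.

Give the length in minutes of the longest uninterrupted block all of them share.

Alice free within 08:00–20:30: 08:00–09:15, 10:30–12:30, 15:45–20:30.
Alice ∩ Uma: 16:45–20:30.
Alice ∩ Uma ∩ Quinn: 16:45–20:30.
Single common window of 225 minutes.

225 minutes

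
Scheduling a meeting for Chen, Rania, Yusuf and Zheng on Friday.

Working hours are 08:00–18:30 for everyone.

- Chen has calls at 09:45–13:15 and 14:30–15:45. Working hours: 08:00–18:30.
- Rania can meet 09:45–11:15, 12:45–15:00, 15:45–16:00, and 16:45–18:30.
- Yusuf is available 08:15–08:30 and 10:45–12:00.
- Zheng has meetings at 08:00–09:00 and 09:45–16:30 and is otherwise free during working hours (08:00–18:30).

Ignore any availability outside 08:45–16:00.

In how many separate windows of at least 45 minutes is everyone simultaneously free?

Chen free within 08:00–18:30: 08:00–09:45, 13:15–14:30, 15:45–18:30.
Zheng free within 08:00–18:30: 09:00–09:45, 16:30–18:30.
Chen ∩ Rania: 13:15–14:30, 15:45–16:00, 16:45–18:30.
Chen ∩ Rania ∩ Yusuf: (none).
Chen ∩ Rania ∩ Yusuf ∩ Zheng: (none).
Restricted to 08:45–16:00: (none).
Windows ≥ 45 min: (none).
That's 0 windows.

0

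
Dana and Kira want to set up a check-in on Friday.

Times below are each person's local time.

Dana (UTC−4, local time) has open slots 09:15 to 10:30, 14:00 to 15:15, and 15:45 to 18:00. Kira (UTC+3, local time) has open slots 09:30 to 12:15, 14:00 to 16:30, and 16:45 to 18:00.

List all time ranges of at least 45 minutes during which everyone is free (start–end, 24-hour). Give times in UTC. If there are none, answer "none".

13:45–14:30

Dana → UTC: 13:15–14:30, 18:00–19:15, 19:45–22:00.
Kira → UTC: 06:30–09:15, 11:00–13:30, 13:45–15:00.
Dana ∩ Kira: 13:15–13:30, 13:45–14:30.
Windows ≥ 45 min: 13:45–14:30.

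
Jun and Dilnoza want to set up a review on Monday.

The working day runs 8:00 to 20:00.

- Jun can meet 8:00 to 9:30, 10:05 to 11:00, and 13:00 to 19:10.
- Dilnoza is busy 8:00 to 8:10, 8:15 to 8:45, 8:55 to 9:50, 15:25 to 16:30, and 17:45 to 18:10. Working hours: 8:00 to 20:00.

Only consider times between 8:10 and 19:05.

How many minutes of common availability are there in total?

345 minutes

Dilnoza free within 08:00–20:00: 08:10–08:15, 08:45–08:55, 09:50–15:25, 16:30–17:45, 18:10–20:00.
Jun ∩ Dilnoza: 08:10–08:15, 08:45–08:55, 10:05–11:00, 13:00–15:25, 16:30–17:45, 18:10–19:10.
Restricted to 08:10–19:05: 08:10–08:15, 08:45–08:55, 10:05–11:00, 13:00–15:25, 16:30–17:45, 18:10–19:05.
Total common minutes: 5 + 10 + 55 + 145 + 75 + 55 = 345.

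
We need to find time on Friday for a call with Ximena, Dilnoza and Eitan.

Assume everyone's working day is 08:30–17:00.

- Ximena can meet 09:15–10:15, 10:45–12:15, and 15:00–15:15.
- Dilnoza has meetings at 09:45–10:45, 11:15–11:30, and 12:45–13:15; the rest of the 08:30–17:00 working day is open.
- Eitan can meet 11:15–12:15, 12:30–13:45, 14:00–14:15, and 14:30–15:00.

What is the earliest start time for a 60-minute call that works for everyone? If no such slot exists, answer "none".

none

Dilnoza free within 08:30–17:00: 08:30–09:45, 10:45–11:15, 11:30–12:45, 13:15–17:00.
Ximena ∩ Dilnoza: 09:15–09:45, 10:45–11:15, 11:30–12:15, 15:00–15:15.
Ximena ∩ Dilnoza ∩ Eitan: 11:30–12:15.
Windows ≥ 60 min: (none).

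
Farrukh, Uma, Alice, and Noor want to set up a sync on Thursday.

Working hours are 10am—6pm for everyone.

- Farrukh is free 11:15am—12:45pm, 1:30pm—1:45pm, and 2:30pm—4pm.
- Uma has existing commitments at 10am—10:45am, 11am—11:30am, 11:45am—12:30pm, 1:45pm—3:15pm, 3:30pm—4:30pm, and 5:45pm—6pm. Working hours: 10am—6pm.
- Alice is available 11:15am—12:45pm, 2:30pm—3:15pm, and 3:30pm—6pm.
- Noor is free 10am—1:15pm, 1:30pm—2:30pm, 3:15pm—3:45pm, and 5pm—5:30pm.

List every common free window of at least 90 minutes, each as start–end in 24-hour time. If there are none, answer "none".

Uma free within 10:00–18:00: 10:45–11:00, 11:30–11:45, 12:30–13:45, 15:15–15:30, 16:30–17:45.
Farrukh ∩ Uma: 11:30–11:45, 12:30–12:45, 13:30–13:45, 15:15–15:30.
Farrukh ∩ Uma ∩ Alice: 11:30–11:45, 12:30–12:45.
Farrukh ∩ Uma ∩ Alice ∩ Noor: 11:30–11:45, 12:30–12:45.
Windows ≥ 90 min: (none).

none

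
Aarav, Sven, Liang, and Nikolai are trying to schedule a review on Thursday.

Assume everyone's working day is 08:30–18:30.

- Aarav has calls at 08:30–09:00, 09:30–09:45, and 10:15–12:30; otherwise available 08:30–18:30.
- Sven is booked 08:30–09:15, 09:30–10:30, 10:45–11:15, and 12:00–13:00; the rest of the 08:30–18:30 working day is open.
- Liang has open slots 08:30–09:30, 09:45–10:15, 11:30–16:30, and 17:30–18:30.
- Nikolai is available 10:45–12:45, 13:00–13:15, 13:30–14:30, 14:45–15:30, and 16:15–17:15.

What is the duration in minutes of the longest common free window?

Aarav free within 08:30–18:30: 09:00–09:30, 09:45–10:15, 12:30–18:30.
Sven free within 08:30–18:30: 09:15–09:30, 10:30–10:45, 11:15–12:00, 13:00–18:30.
Aarav ∩ Sven: 09:15–09:30, 13:00–18:30.
Aarav ∩ Sven ∩ Liang: 09:15–09:30, 13:00–16:30, 17:30–18:30.
Aarav ∩ Sven ∩ Liang ∩ Nikolai: 13:00–13:15, 13:30–14:30, 14:45–15:30, 16:15–16:30.
Common window lengths: 15, 60, 45, 15 min; longest is 60.

60 minutes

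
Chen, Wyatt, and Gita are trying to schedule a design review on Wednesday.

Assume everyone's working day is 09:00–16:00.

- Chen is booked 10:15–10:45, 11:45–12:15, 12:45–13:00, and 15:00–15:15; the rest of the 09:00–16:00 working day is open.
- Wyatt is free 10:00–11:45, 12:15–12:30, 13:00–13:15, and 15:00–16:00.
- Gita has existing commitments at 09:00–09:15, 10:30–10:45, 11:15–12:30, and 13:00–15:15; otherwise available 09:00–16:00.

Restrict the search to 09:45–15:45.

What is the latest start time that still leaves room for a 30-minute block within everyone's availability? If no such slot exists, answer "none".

15:15

Chen free within 09:00–16:00: 09:00–10:15, 10:45–11:45, 12:15–12:45, 13:00–15:00, 15:15–16:00.
Gita free within 09:00–16:00: 09:15–10:30, 10:45–11:15, 12:30–13:00, 15:15–16:00.
Chen ∩ Wyatt: 10:00–10:15, 10:45–11:45, 12:15–12:30, 13:00–13:15, 15:15–16:00.
Chen ∩ Wyatt ∩ Gita: 10:00–10:15, 10:45–11:15, 15:15–16:00.
Restricted to 09:45–15:45: 10:00–10:15, 10:45–11:15, 15:15–15:45.
Windows ≥ 30 min: 10:45–11:15, 15:15–15:45.
Latest start in the last window 15:15–15:45 is 15:45 − 30 min = 15:15.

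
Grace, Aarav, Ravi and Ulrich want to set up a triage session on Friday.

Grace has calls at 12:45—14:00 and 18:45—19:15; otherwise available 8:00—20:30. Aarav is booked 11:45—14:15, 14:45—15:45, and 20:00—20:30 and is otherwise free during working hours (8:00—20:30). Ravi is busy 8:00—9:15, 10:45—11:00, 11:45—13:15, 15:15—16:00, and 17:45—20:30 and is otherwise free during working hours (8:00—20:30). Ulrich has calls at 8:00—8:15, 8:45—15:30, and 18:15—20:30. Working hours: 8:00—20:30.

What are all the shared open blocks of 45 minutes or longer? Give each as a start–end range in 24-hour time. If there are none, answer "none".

16:00–17:45

Grace free within 08:00–20:30: 08:00–12:45, 14:00–18:45, 19:15–20:30.
Aarav free within 08:00–20:30: 08:00–11:45, 14:15–14:45, 15:45–20:00.
Ravi free within 08:00–20:30: 09:15–10:45, 11:00–11:45, 13:15–15:15, 16:00–17:45.
Ulrich free within 08:00–20:30: 08:15–08:45, 15:30–18:15.
Grace ∩ Aarav: 08:00–11:45, 14:15–14:45, 15:45–18:45, 19:15–20:00.
Grace ∩ Aarav ∩ Ravi: 09:15–10:45, 11:00–11:45, 14:15–14:45, 16:00–17:45.
Grace ∩ Aarav ∩ Ravi ∩ Ulrich: 16:00–17:45.
Windows ≥ 45 min: 16:00–17:45.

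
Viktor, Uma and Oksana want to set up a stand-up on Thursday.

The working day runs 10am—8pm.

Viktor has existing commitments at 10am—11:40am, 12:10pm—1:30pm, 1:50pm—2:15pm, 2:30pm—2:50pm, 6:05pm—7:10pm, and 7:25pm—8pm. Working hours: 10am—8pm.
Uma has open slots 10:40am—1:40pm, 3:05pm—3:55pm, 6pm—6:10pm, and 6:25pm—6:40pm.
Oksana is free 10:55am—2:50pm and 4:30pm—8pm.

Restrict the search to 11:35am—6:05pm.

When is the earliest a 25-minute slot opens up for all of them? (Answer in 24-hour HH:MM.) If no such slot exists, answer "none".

11:40

Viktor free within 10:00–20:00: 11:40–12:10, 13:30–13:50, 14:15–14:30, 14:50–18:05, 19:10–19:25.
Viktor ∩ Uma: 11:40–12:10, 13:30–13:40, 15:05–15:55, 18:00–18:05.
Viktor ∩ Uma ∩ Oksana: 11:40–12:10, 13:30–13:40, 18:00–18:05.
Restricted to 11:35–18:05: 11:40–12:10, 13:30–13:40, 18:00–18:05.
Windows ≥ 25 min: 11:40–12:10.
Earliest such window starts at 11:40.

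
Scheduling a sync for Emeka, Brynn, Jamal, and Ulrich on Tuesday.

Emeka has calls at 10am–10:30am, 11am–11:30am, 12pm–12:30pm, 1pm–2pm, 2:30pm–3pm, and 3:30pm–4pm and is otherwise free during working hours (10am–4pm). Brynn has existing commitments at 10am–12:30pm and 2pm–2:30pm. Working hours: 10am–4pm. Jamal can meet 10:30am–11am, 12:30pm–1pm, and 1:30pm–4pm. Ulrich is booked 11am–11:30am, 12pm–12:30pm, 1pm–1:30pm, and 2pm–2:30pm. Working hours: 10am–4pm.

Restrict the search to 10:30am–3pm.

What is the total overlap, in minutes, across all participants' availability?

Emeka free within 10:00–16:00: 10:30–11:00, 11:30–12:00, 12:30–13:00, 14:00–14:30, 15:00–15:30.
Brynn free within 10:00–16:00: 12:30–14:00, 14:30–16:00.
Ulrich free within 10:00–16:00: 10:00–11:00, 11:30–12:00, 12:30–13:00, 13:30–14:00, 14:30–16:00.
Emeka ∩ Brynn: 12:30–13:00, 15:00–15:30.
Emeka ∩ Brynn ∩ Jamal: 12:30–13:00, 15:00–15:30.
Emeka ∩ Brynn ∩ Jamal ∩ Ulrich: 12:30–13:00, 15:00–15:30.
Restricted to 10:30–15:00: 12:30–13:00.
Total common minutes: 30.

30 minutes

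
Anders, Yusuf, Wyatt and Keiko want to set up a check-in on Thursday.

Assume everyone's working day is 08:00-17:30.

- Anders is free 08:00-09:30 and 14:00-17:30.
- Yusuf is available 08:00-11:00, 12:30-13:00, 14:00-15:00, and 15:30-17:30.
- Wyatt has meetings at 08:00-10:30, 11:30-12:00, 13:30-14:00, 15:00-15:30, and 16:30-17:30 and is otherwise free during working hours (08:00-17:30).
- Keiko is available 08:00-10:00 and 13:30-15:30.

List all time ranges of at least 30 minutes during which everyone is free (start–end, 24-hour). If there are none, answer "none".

14:00–15:00

Wyatt free within 08:00–17:30: 10:30–11:30, 12:00–13:30, 14:00–15:00, 15:30–16:30.
Anders ∩ Yusuf: 08:00–09:30, 14:00–15:00, 15:30–17:30.
Anders ∩ Yusuf ∩ Wyatt: 14:00–15:00, 15:30–16:30.
Anders ∩ Yusuf ∩ Wyatt ∩ Keiko: 14:00–15:00.
Windows ≥ 30 min: 14:00–15:00.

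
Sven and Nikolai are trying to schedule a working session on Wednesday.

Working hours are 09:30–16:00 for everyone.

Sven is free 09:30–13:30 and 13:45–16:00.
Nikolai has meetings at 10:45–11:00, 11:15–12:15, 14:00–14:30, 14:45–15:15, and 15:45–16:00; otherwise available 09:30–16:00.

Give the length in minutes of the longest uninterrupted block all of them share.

75 minutes

Nikolai free within 09:30–16:00: 09:30–10:45, 11:00–11:15, 12:15–14:00, 14:30–14:45, 15:15–15:45.
Sven ∩ Nikolai: 09:30–10:45, 11:00–11:15, 12:15–13:30, 13:45–14:00, 14:30–14:45, 15:15–15:45.
Common window lengths: 75, 15, 75, 15, 15, 30 min; longest is 75.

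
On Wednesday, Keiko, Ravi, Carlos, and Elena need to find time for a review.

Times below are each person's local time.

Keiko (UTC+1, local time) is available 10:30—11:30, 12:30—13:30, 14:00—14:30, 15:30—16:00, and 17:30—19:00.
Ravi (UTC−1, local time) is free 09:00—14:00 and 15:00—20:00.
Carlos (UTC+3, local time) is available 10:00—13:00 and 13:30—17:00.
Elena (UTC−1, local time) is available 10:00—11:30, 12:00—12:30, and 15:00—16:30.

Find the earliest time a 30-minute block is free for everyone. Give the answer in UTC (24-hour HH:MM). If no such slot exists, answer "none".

Keiko → UTC: 09:30–10:30, 11:30–12:30, 13:00–13:30, 14:30–15:00, 16:30–18:00.
Ravi → UTC: 10:00–15:00, 16:00–21:00.
Carlos → UTC: 07:00–10:00, 10:30–14:00.
Elena → UTC: 11:00–12:30, 13:00–13:30, 16:00–17:30.
Keiko ∩ Ravi: 10:00–10:30, 11:30–12:30, 13:00–13:30, 14:30–15:00, 16:30–18:00.
Keiko ∩ Ravi ∩ Carlos: 11:30–12:30, 13:00–13:30.
Keiko ∩ Ravi ∩ Carlos ∩ Elena: 11:30–12:30, 13:00–13:30.
Windows ≥ 30 min: 11:30–12:30, 13:00–13:30.
Earliest such window starts at 11:30.

11:30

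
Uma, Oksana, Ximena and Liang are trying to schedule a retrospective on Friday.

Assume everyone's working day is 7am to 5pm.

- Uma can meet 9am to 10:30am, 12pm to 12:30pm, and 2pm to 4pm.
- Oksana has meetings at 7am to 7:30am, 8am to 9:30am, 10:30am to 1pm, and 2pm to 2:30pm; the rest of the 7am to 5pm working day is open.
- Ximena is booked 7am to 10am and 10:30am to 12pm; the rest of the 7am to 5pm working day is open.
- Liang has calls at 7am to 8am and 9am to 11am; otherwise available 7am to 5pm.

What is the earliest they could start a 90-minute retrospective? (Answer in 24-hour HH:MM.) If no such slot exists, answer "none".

Oksana free within 07:00–17:00: 07:30–08:00, 09:30–10:30, 13:00–14:00, 14:30–17:00.
Ximena free within 07:00–17:00: 10:00–10:30, 12:00–17:00.
Liang free within 07:00–17:00: 08:00–09:00, 11:00–17:00.
Uma ∩ Oksana: 09:30–10:30, 14:30–16:00.
Uma ∩ Oksana ∩ Ximena: 10:00–10:30, 14:30–16:00.
Uma ∩ Oksana ∩ Ximena ∩ Liang: 14:30–16:00.
Windows ≥ 90 min: 14:30–16:00.
Earliest such window starts at 14:30.

14:30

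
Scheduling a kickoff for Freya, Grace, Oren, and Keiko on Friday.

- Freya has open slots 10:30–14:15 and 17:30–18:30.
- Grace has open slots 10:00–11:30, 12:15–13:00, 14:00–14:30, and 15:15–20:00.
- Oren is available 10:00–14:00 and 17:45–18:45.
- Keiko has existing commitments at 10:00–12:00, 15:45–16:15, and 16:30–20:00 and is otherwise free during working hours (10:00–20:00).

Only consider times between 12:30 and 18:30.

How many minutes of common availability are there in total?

Keiko free within 10:00–20:00: 12:00–15:45, 16:15–16:30.
Freya ∩ Grace: 10:30–11:30, 12:15–13:00, 14:00–14:15, 17:30–18:30.
Freya ∩ Grace ∩ Oren: 10:30–11:30, 12:15–13:00, 17:45–18:30.
Freya ∩ Grace ∩ Oren ∩ Keiko: 12:15–13:00.
Restricted to 12:30–18:30: 12:30–13:00.
Total common minutes: 30.

30 minutes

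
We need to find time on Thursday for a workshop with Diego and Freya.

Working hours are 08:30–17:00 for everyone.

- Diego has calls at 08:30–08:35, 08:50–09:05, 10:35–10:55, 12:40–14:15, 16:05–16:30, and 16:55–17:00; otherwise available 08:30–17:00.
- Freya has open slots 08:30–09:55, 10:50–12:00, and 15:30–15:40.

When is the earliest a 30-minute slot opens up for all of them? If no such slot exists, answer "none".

09:05

Diego free within 08:30–17:00: 08:35–08:50, 09:05–10:35, 10:55–12:40, 14:15–16:05, 16:30–16:55.
Diego ∩ Freya: 08:35–08:50, 09:05–09:55, 10:55–12:00, 15:30–15:40.
Windows ≥ 30 min: 09:05–09:55, 10:55–12:00.
Earliest such window starts at 09:05.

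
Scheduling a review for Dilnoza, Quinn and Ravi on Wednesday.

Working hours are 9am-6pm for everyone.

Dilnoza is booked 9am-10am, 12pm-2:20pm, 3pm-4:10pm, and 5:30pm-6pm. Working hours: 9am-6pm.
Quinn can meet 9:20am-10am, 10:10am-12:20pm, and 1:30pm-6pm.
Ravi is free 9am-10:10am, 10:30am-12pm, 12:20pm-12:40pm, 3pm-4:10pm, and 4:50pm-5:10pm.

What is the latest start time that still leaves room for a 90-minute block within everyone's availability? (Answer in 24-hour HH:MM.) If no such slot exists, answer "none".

10:30

Dilnoza free within 09:00–18:00: 10:00–12:00, 14:20–15:00, 16:10–17:30.
Dilnoza ∩ Quinn: 10:10–12:00, 14:20–15:00, 16:10–17:30.
Dilnoza ∩ Quinn ∩ Ravi: 10:30–12:00, 16:50–17:10.
Windows ≥ 90 min: 10:30–12:00.
Latest start in the last window 10:30–12:00 is 12:00 − 90 min = 10:30.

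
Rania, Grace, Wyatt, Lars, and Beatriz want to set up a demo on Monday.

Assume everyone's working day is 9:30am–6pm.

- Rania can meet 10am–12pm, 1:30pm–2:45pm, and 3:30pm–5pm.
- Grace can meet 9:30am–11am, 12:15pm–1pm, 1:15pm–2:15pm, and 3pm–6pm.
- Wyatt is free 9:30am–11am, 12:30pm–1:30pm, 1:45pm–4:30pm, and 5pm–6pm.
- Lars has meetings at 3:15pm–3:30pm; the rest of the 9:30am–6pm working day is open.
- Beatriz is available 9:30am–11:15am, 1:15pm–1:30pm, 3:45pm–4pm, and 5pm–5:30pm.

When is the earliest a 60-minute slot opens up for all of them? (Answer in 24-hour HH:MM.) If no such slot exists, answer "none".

Lars free within 09:30–18:00: 09:30–15:15, 15:30–18:00.
Rania ∩ Grace: 10:00–11:00, 13:30–14:15, 15:30–17:00.
Rania ∩ Grace ∩ Wyatt: 10:00–11:00, 13:45–14:15, 15:30–16:30.
Rania ∩ Grace ∩ Wyatt ∩ Lars: 10:00–11:00, 13:45–14:15, 15:30–16:30.
Rania ∩ Grace ∩ Wyatt ∩ Lars ∩ Beatriz: 10:00–11:00, 15:45–16:00.
Windows ≥ 60 min: 10:00–11:00.
Earliest such window starts at 10:00.

10:00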